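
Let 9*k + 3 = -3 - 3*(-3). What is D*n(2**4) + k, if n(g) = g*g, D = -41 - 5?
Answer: -35327/3 ≈ -11776.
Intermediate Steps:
k = 1/3 (k = -1/3 + (-3 - 3*(-3))/9 = -1/3 + (-3 + 9)/9 = -1/3 + (1/9)*6 = -1/3 + 2/3 = 1/3 ≈ 0.33333)
D = -46
n(g) = g**2
D*n(2**4) + k = -46*(2**4)**2 + 1/3 = -46*16**2 + 1/3 = -46*256 + 1/3 = -11776 + 1/3 = -35327/3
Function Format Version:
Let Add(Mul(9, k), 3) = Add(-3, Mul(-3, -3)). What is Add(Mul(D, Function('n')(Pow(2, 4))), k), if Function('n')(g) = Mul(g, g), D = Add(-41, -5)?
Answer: Rational(-35327, 3) ≈ -11776.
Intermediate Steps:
k = Rational(1, 3) (k = Add(Rational(-1, 3), Mul(Rational(1, 9), Add(-3, Mul(-3, -3)))) = Add(Rational(-1, 3), Mul(Rational(1, 9), Add(-3, 9))) = Add(Rational(-1, 3), Mul(Rational(1, 9), 6)) = Add(Rational(-1, 3), Rational(2, 3)) = Rational(1, 3) ≈ 0.33333)
D = -46
Function('n')(g) = Pow(g, 2)
Add(Mul(D, Function('n')(Pow(2, 4))), k) = Add(Mul(-46, Pow(Pow(2, 4), 2)), Rational(1, 3)) = Add(Mul(-46, Pow(16, 2)), Rational(1, 3)) = Add(Mul(-46, 256), Rational(1, 3)) = Add(-11776, Rational(1, 3)) = Rational(-35327, 3)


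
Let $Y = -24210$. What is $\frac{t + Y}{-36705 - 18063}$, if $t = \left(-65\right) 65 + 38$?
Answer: $\frac{28397}{54768} \approx 0.5185$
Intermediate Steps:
$t = -4187$ ($t = -4225 + 38 = -4187$)
$\frac{t + Y}{-36705 - 18063} = \frac{-4187 - 24210}{-36705 - 18063} = - \frac{28397}{-54768} = \left(-28397\right) \left(- \frac{1}{54768}\right) = \frac{28397}{54768}$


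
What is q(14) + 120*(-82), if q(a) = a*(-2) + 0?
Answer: -9868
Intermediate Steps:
q(a) = -2*a (q(a) = -2*a + 0 = -2*a)
q(14) + 120*(-82) = -2*14 + 120*(-82) = -28 - 9840 = -9868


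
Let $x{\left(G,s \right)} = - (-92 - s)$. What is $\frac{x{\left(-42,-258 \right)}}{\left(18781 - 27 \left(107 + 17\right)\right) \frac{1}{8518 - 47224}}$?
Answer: $\frac{6425196}{15433} \approx 416.33$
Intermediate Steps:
$x{\left(G,s \right)} = 92 + s$
$\frac{x{\left(-42,-258 \right)}}{\left(18781 - 27 \left(107 + 17\right)\right) \frac{1}{8518 - 47224}} = \frac{92 - 258}{\left(18781 - 27 \left(107 + 17\right)\right) \frac{1}{8518 - 47224}} = - \frac{166}{\left(18781 - 3348\right) \frac{1}{-38706}} = - \frac{166}{\left(18781 - 3348\right) \left(- \frac{1}{38706}\right)} = - \frac{166}{15433 \left(- \frac{1}{38706}\right)} = - \frac{166}{- \frac{15433}{38706}} = \left(-166\right) \left(- \frac{38706}{15433}\right) = \frac{6425196}{15433}$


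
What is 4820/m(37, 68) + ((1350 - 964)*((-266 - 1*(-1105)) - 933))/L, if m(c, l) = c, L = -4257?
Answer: 21861248/157509 ≈ 138.79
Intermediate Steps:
4820/m(37, 68) + ((1350 - 964)*((-266 - 1*(-1105)) - 933))/L = 4820/37 + ((1350 - 964)*((-266 - 1*(-1105)) - 933))/(-4257) = 4820*(1/37) + (386*((-266 + 1105) - 933))*(-1/4257) = 4820/37 + (386*(839 - 933))*(-1/4257) = 4820/37 + (386*(-94))*(-1/4257) = 4820/37 - 36284*(-1/4257) = 4820/37 + 36284/4257 = 21861248/157509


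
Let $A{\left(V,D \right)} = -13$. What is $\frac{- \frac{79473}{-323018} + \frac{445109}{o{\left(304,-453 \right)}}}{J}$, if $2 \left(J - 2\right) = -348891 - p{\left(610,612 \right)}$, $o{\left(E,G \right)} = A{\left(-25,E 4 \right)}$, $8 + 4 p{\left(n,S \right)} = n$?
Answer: $\frac{287554371626}{1465690137275} \approx 0.19619$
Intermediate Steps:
$p{\left(n,S \right)} = -2 + \frac{n}{4}$
$o{\left(E,G \right)} = -13$
$J = - \frac{698075}{4}$ ($J = 2 + \frac{-348891 - \left(-2 + \frac{1}{4} \cdot 610\right)}{2} = 2 + \frac{-348891 - \left(-2 + \frac{305}{2}\right)}{2} = 2 + \frac{-348891 - \frac{301}{2}}{2} = 2 + \frac{1}{2} \left(- \frac{698083}{2}\right) = 2 - \frac{698083}{4} = - \frac{698075}{4} \approx -1.7452 \cdot 10^{5}$)
$\frac{- \frac{79473}{-323018} + \frac{445109}{o{\left(304,-453 \right)}}}{J} = \frac{- \frac{79473}{-323018} + \frac{445109}{-13}}{- \frac{698075}{4}} = \left(\left(-79473\right) \left(- \frac{1}{323018}\right) + 445109 \left(- \frac{1}{13}\right)\right) \left(- \frac{4}{698075}\right) = \left(\frac{79473}{323018} - \frac{445109}{13}\right) \left(- \frac{4}{698075}\right) = \left(- \frac{143777185813}{4199234}\right) \left(- \frac{4}{698075}\right) = \frac{287554371626}{1465690137275}$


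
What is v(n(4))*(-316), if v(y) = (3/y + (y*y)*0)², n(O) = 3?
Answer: -316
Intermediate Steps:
v(y) = 9/y² (v(y) = (3/y + y²*0)² = (3/y + 0)² = (3/y)² = 9/y²)
v(n(4))*(-316) = (9/3²)*(-316) = (9*(⅑))*(-316) = 1*(-316) = -316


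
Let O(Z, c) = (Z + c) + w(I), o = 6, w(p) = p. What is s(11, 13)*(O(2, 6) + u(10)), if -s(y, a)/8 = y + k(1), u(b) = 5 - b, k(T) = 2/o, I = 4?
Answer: -1904/3 ≈ -634.67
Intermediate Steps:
k(T) = 1/3 (k(T) = 2/6 = 2*(1/6) = 1/3)
O(Z, c) = 4 + Z + c (O(Z, c) = (Z + c) + 4 = 4 + Z + c)
s(y, a) = -8/3 - 8*y (s(y, a) = -8*(y + 1/3) = -8*(1/3 + y) = -8/3 - 8*y)
s(11, 13)*(O(2, 6) + u(10)) = (-8/3 - 8*11)*((4 + 2 + 6) + (5 - 1*10)) = (-8/3 - 88)*(12 + (5 - 10)) = -272*(12 - 5)/3 = -272/3*7 = -1904/3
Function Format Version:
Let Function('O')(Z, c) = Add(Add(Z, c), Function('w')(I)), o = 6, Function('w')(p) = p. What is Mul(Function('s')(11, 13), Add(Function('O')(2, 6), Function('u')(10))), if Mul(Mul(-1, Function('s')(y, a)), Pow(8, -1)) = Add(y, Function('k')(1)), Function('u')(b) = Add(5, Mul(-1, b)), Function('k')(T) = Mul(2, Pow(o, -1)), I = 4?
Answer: Rational(-1904, 3) ≈ -634.67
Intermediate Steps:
Function('k')(T) = Rational(1, 3) (Function('k')(T) = Mul(2, Pow(6, -1)) = Mul(2, Rational(1, 6)) = Rational(1, 3))
Function('O')(Z, c) = Add(4, Z, c) (Function('O')(Z, c) = Add(Add(Z, c), 4) = Add(4, Z, c))
Function('s')(y, a) = Add(Rational(-8, 3), Mul(-8, y)) (Function('s')(y, a) = Mul(-8, Add(y, Rational(1, 3))) = Mul(-8, Add(Rational(1, 3), y)) = Add(Rational(-8, 3), Mul(-8, y)))
Mul(Function('s')(11, 13), Add(Function('O')(2, 6), Function('u')(10))) = Mul(Add(Rational(-8, 3), Mul(-8, 11)), Add(Add(4, 2, 6), Add(5, Mul(-1, 10)))) = Mul(Add(Rational(-8, 3), -88), Add(12, Add(5, -10))) = Mul(Rational(-272, 3), Add(12, -5)) = Mul(Rational(-272, 3), 7) = Rational(-1904, 3)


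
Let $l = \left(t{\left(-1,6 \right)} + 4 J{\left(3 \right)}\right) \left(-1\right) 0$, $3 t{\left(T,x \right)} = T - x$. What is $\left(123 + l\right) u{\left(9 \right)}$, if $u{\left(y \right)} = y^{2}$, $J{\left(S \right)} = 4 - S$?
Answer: $9963$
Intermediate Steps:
$t{\left(T,x \right)} = - \frac{x}{3} + \frac{T}{3}$ ($t{\left(T,x \right)} = \frac{T - x}{3} = - \frac{x}{3} + \frac{T}{3}$)
$l = 0$ ($l = \left(\left(\left(- \frac{1}{3}\right) 6 + \frac{1}{3} \left(-1\right)\right) + 4 \left(4 - 3\right)\right) \left(-1\right) 0 = \left(\left(-2 - \frac{1}{3}\right) + 4 \left(4 - 3\right)\right) \left(-1\right) 0 = \left(- \frac{7}{3} + 4 \cdot 1\right) \left(-1\right) 0 = \left(- \frac{7}{3} + 4\right) \left(-1\right) 0 = \frac{5}{3} \left(-1\right) 0 = \left(- \frac{5}{3}\right) 0 = 0$)
$\left(123 + l\right) u{\left(9 \right)} = \left(123 + 0\right) 9^{2} = 123 \cdot 81 = 9963$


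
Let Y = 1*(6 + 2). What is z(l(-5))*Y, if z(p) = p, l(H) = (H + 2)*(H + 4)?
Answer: 24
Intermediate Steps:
l(H) = (2 + H)*(4 + H)
Y = 8 (Y = 1*8 = 8)
z(l(-5))*Y = (8 + (-5)² + 6*(-5))*8 = (8 + 25 - 30)*8 = 3*8 = 24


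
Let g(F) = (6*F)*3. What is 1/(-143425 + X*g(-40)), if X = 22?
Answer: -1/159265 ≈ -6.2788e-6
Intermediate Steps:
g(F) = 18*F
1/(-143425 + X*g(-40)) = 1/(-143425 + 22*(18*(-40))) = 1/(-143425 + 22*(-720)) = 1/(-143425 - 15840) = 1/(-159265) = -1/159265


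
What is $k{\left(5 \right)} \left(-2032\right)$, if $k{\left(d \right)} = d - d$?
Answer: $0$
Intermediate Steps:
$k{\left(d \right)} = 0$
$k{\left(5 \right)} \left(-2032\right) = 0 \left(-2032\right) = 0$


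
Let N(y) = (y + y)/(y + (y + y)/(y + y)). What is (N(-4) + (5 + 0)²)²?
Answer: 6889/9 ≈ 765.44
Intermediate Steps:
N(y) = 2*y/(1 + y) (N(y) = (2*y)/(y + (2*y)/((2*y))) = (2*y)/(y + (2*y)*(1/(2*y))) = (2*y)/(y + 1) = (2*y)/(1 + y) = 2*y/(1 + y))
(N(-4) + (5 + 0)²)² = (2*(-4)/(1 - 4) + (5 + 0)²)² = (2*(-4)/(-3) + 5²)² = (2*(-4)*(-⅓) + 25)² = (8/3 + 25)² = (83/3)² = 6889/9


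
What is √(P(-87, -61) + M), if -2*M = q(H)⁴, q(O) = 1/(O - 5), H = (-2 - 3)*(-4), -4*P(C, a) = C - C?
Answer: I*√2/450 ≈ 0.0031427*I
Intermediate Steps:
P(C, a) = 0 (P(C, a) = -(C - C)/4 = -¼*0 = 0)
H = 20 (H = -5*(-4) = 20)
q(O) = 1/(-5 + O)
M = -1/101250 (M = -1/(2*(-5 + 20)⁴) = -(1/15)⁴/2 = -½*1/50625 = -1/101250 ≈ -9.8765e-6)
√(P(-87, -61) + M) = √(0 - 1/101250) = √(-1/101250) = I*√2/450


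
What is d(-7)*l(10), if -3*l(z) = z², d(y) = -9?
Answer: 300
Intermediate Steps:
l(z) = -z²/3
d(-7)*l(10) = -(-3)*10² = -(-3)*100 = -9*(-100/3) = 300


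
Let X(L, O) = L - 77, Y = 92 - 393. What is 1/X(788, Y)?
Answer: 1/711 ≈ 0.0014065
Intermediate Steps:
Y = -301
X(L, O) = -77 + L
1/X(788, Y) = 1/(-77 + 788) = 1/711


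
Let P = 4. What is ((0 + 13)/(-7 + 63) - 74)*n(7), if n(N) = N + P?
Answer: -45441/56 ≈ -811.45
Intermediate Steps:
n(N) = 4 + N (n(N) = N + 4 = 4 + N)
((0 + 13)/(-7 + 63) - 74)*n(7) = ((0 + 13)/(-7 + 63) - 74)*(4 + 7) = (13/56 - 74)*11 = -4131/56*11 = -45441/56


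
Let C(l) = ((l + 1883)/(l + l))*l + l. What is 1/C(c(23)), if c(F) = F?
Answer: 1/976 ≈ 0.0010246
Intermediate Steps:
C(l) = 1883/2 + 3*l/2 (C(l) = ((1883 + l)/((2*l)))*l + l = ((1883 + l)*(1/(2*l)))*l + l = ((1883 + l)/(2*l))*l + l = (1883/2 + l/2) + l = 1883/2 + 3*l/2)
1/C(c(23)) = 1/(1883/2 + (3/2)*23) = 1/(1883/2 + 69/2) = 1/976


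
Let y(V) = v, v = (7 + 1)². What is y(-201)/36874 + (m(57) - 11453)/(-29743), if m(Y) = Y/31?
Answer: 6574381938/16999522421 ≈ 0.38674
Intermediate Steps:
m(Y) = Y/31 (m(Y) = Y*(1/31) = Y/31)
v = 64 (v = 8² = 64)
y(V) = 64
y(-201)/36874 + (m(57) - 11453)/(-29743) = 64/36874 + ((1/31)*57 - 11453)/(-29743) = 64*(1/36874) + (57/31 - 11453)*(-1/29743) = 32/18437 - 354986/31*(-1/29743) = 32/18437 + 354986/922033 = 6574381938/16999522421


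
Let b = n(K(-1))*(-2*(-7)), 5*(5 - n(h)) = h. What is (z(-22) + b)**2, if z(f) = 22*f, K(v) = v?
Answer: 4227136/25 ≈ 1.6909e+5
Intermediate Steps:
n(h) = 5 - h/5
b = 364/5 (b = (5 - 1/5*(-1))*(-2*(-7)) = (5 + 1/5)*14 = (26/5)*14 = 364/5 ≈ 72.800)
(z(-22) + b)**2 = (22*(-22) + 364/5)**2 = (-484 + 364/5)**2 = (-2056/5)**2 = 4227136/25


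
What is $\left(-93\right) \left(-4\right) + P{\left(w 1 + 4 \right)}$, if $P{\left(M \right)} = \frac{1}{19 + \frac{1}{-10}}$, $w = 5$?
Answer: $\frac{70318}{189} \approx 372.05$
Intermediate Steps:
$P{\left(M \right)} = \frac{10}{189}$ ($P{\left(M \right)} = \frac{1}{19 - \frac{1}{10}} = \frac{1}{\frac{189}{10}} = \frac{10}{189}$)
$\left(-93\right) \left(-4\right) + P{\left(w 1 + 4 \right)} = \left(-93\right) \left(-4\right) + \frac{10}{189} = 372 + \frac{10}{189} = \frac{70318}{189}$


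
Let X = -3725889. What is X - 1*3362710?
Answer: -7088599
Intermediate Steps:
X - 1*3362710 = -3725889 - 1*3362710 = -3725889 - 3362710 = -7088599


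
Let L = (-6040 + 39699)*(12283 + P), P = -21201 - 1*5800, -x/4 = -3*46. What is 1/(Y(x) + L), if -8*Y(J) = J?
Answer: -1/495393231 ≈ -2.0186e-9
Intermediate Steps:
x = 552 (x = -(-12)*46 = -4*(-138) = 552)
P = -27001 (P = -21201 - 5800 = -27001)
Y(J) = -J/8
L = -495393162 (L = (-6040 + 39699)*(12283 - 27001) = 33659*(-14718) = -495393162)
1/(Y(x) + L) = 1/(-⅛*552 - 495393162) = 1/(-69 - 495393162) = 1/(-495393231) = -1/495393231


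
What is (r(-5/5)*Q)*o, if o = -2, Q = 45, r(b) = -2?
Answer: 180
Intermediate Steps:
(r(-5/5)*Q)*o = -2*45*(-2) = -90*(-2) = 180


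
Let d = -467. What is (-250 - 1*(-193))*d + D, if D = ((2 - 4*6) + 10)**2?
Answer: 26763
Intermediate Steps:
D = 144 (D = ((2 - 24) + 10)**2 = (-22 + 10)**2 = (-12)**2 = 144)
(-250 - 1*(-193))*d + D = (-250 - 1*(-193))*(-467) + 144 = (-250 + 193)*(-467) + 144 = -57*(-467) + 144 = 26619 + 144 = 26763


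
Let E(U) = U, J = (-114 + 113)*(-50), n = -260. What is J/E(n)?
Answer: -5/26 ≈ -0.19231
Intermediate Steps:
J = 50 (J = -1*(-50) = 50)
J/E(n) = 50/(-260) = 50*(-1/260) = -5/26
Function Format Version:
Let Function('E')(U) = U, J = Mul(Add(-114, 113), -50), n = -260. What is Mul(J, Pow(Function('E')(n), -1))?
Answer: Rational(-5, 26) ≈ -0.19231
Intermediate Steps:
J = 50 (J = Mul(-1, -50) = 50)
Mul(J, Pow(Function('E')(n), -1)) = Mul(50, Pow(-260, -1)) = Mul(50, Rational(-1, 260)) = Rational(-5, 26)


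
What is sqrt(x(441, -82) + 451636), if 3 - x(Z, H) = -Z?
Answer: 4*sqrt(28255) ≈ 672.37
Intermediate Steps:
x(Z, H) = 3 + Z (x(Z, H) = 3 - (-1)*Z = 3 + Z)
sqrt(x(441, -82) + 451636) = sqrt((3 + 441) + 451636) = sqrt(444 + 451636) = sqrt(452080) = 4*sqrt(28255)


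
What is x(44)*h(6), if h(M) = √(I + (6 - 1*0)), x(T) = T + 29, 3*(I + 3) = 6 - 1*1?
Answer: 73*√42/3 ≈ 157.70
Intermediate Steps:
I = -4/3 (I = -3 + (6 - 1*1)/3 = -3 + (6 - 1)/3 = -3 + (⅓)*5 = -3 + 5/3 = -4/3 ≈ -1.3333)
x(T) = 29 + T
h(M) = √42/3 (h(M) = √(-4/3 + (6 - 1*0)) = √(-4/3 + (6 + 0)) = √(-4/3 + 6) = √(14/3) = √42/3)
x(44)*h(6) = (29 + 44)*(√42/3) = 73*(√42/3) = 73*√42/3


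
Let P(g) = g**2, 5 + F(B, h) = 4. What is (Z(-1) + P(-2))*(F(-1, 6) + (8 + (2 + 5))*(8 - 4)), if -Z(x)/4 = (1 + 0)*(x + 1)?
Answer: 236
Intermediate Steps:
F(B, h) = -1 (F(B, h) = -5 + 4 = -1)
Z(x) = -4 - 4*x (Z(x) = -4*(1 + 0)*(x + 1) = -4*(1 + x) = -4 - 4*x)
(Z(-1) + P(-2))*(F(-1, 6) + (8 + (2 + 5))*(8 - 4)) = ((-4 - 4*(-1)) + (-2)**2)*(-1 + (8 + (2 + 5))*(8 - 4)) = ((-4 + 4) + 4)*(-1 + (8 + 7)*4) = (0 + 4)*(-1 + 15*4) = 4*(-1 + 60) = 4*59 = 236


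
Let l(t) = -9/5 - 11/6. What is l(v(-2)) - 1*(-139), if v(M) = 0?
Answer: 4061/30 ≈ 135.37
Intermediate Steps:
l(t) = -109/30 (l(t) = -9*1/5 - 11*1/6 = -9/5 - 11/6 = -109/30)
l(v(-2)) - 1*(-139) = -109/30 - 1*(-139) = -109/30 + 139 = 4061/30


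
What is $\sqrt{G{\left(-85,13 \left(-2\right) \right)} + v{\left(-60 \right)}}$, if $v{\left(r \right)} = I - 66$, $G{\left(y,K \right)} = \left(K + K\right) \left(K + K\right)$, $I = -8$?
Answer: $\sqrt{2630} \approx 51.284$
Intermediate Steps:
$G{\left(y,K \right)} = 4 K^{2}$ ($G{\left(y,K \right)} = 2 K 2 K = 4 K^{2}$)
$v{\left(r \right)} = -74$ ($v{\left(r \right)} = -8 - 66 = -74$)
$\sqrt{G{\left(-85,13 \left(-2\right) \right)} + v{\left(-60 \right)}} = \sqrt{4 \left(13 \left(-2\right)\right)^{2} - 74} = \sqrt{4 \left(-26\right)^{2} - 74} = \sqrt{4 \cdot 676 - 74} = \sqrt{2704 - 74} = \sqrt{2630}$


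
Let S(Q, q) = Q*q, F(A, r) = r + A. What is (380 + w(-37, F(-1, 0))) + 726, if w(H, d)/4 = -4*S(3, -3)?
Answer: 1250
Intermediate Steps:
F(A, r) = A + r
w(H, d) = 144 (w(H, d) = 4*(-12*(-3)) = 4*(-4*(-9)) = 4*36 = 144)
(380 + w(-37, F(-1, 0))) + 726 = (380 + 144) + 726 = 524 + 726 = 1250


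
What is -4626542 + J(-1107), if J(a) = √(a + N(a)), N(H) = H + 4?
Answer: -4626542 + I*√2210 ≈ -4.6265e+6 + 47.011*I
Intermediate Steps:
N(H) = 4 + H
J(a) = √(4 + 2*a) (J(a) = √(a + (4 + a)) = √(4 + 2*a))
-4626542 + J(-1107) = -4626542 + √(4 + 2*(-1107)) = -4626542 + √(4 - 2214) = -4626542 + √(-2210) = -4626542 + I*√2210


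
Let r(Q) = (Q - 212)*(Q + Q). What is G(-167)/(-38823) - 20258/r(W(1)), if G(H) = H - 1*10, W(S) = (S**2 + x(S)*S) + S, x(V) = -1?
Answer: 131091838/2730551 ≈ 48.009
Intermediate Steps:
W(S) = S**2 (W(S) = (S**2 - S) + S = S**2)
G(H) = -10 + H (G(H) = H - 10 = -10 + H)
r(Q) = 2*Q*(-212 + Q) (r(Q) = (-212 + Q)*(2*Q) = 2*Q*(-212 + Q))
G(-167)/(-38823) - 20258/r(W(1)) = (-10 - 167)/(-38823) - 20258*1/(2*(-212 + 1**2)) = -177*(-1/38823) - 20258*1/(2*(-212 + 1)) = 59/12941 - 20258/(2*1*(-211)) = 59/12941 - 20258/(-422) = 59/12941 - 20258*(-1/422) = 59/12941 + 10129/211 = 131091838/2730551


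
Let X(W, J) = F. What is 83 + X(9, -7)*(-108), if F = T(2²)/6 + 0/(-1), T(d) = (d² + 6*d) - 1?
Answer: -619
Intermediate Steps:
T(d) = -1 + d² + 6*d
F = 13/2 (F = (-1 + (2²)² + 6*2²)/6 + 0/(-1) = (-1 + 4² + 6*4)*(⅙) + 0*(-1) = (-1 + 16 + 24)*(⅙) + 0 = 39*(⅙) + 0 = 13/2 + 0 = 13/2 ≈ 6.5000)
X(W, J) = 13/2
83 + X(9, -7)*(-108) = 83 + (13/2)*(-108) = 83 - 702 = -619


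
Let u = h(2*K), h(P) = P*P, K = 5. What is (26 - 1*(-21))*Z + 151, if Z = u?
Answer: 4851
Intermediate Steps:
h(P) = P²
u = 100 (u = (2*5)² = 10² = 100)
Z = 100
(26 - 1*(-21))*Z + 151 = (26 - 1*(-21))*100 + 151 = (26 + 21)*100 + 151 = 47*100 + 151 = 4700 + 151 = 4851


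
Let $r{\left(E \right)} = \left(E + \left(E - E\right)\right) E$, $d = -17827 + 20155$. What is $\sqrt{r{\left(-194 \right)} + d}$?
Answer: $2 \sqrt{9991} \approx 199.91$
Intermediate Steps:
$d = 2328$
$r{\left(E \right)} = E^{2}$ ($r{\left(E \right)} = \left(E + 0\right) E = E E = E^{2}$)
$\sqrt{r{\left(-194 \right)} + d} = \sqrt{\left(-194\right)^{2} + 2328} = \sqrt{37636 + 2328} = \sqrt{39964} = 2 \sqrt{9991}$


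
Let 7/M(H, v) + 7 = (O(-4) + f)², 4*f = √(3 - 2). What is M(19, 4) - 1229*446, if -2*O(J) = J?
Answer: -16992266/31 ≈ -5.4814e+5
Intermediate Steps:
O(J) = -J/2
f = ¼ (f = √(3 - 2)/4 = √1/4 = (¼)*1 = ¼ ≈ 0.25000)
M(H, v) = -112/31 (M(H, v) = 7/(-7 + (-½*(-4) + ¼)²) = 7/(-7 + (2 + ¼)²) = 7/(-7 + (9/4)²) = 7/(-7 + 81/16) = 7/(-31/16) = 7*(-16/31) = -112/31)
M(19, 4) - 1229*446 = -112/31 - 1229*446 = -112/31 - 548134 = -16992266/31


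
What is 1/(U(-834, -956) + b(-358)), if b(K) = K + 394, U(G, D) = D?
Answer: -1/920 ≈ -0.0010870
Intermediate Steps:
b(K) = 394 + K
1/(U(-834, -956) + b(-358)) = 1/(-956 + (394 - 358)) = 1/(-956 + 36) = 1/(-920) = -1/920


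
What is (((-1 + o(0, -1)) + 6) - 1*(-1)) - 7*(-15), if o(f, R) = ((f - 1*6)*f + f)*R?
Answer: 111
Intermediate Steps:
o(f, R) = R*(f + f*(-6 + f)) (o(f, R) = ((f - 6)*f + f)*R = ((-6 + f)*f + f)*R = (f*(-6 + f) + f)*R = (f + f*(-6 + f))*R = R*(f + f*(-6 + f)))
(((-1 + o(0, -1)) + 6) - 1*(-1)) - 7*(-15) = (((-1 - 1*0*(-5 + 0)) + 6) - 1*(-1)) - 7*(-15) = (((-1 - 1*0*(-5)) + 6) + 1) + 105 = (((-1 + 0) + 6) + 1) + 105 = ((-1 + 6) + 1) + 105 = (5 + 1) + 105 = 6 + 105 = 111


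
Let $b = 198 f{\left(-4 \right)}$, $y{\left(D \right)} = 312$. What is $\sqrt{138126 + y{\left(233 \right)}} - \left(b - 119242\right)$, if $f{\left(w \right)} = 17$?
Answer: $115876 + 3 \sqrt{15382} \approx 1.1625 \cdot 10^{5}$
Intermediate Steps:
$b = 3366$ ($b = 198 \cdot 17 = 3366$)
$\sqrt{138126 + y{\left(233 \right)}} - \left(b - 119242\right) = \sqrt{138126 + 312} - \left(3366 - 119242\right) = \sqrt{138438} - -115876 = 3 \sqrt{15382} + 115876 = 115876 + 3 \sqrt{15382}$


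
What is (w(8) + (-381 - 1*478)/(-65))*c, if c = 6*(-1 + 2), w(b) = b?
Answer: 8274/65 ≈ 127.29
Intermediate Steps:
c = 6 (c = 6*1 = 6)
(w(8) + (-381 - 1*478)/(-65))*c = (8 + (-381 - 1*478)/(-65))*6 = (8 + (-381 - 478)*(-1/65))*6 = (8 - 859*(-1/65))*6 = (8 + 859/65)*6 = (1379/65)*6 = 8274/65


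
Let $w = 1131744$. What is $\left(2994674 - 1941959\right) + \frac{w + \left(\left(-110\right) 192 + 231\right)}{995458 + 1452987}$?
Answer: $\frac{515503177806}{489689} \approx 1.0527 \cdot 10^{6}$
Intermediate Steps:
$\left(2994674 - 1941959\right) + \frac{w + \left(\left(-110\right) 192 + 231\right)}{995458 + 1452987} = \left(2994674 - 1941959\right) + \frac{1131744 + \left(\left(-110\right) 192 + 231\right)}{995458 + 1452987} = 1052715 + \frac{1131744 + \left(-21120 + 231\right)}{2448445} = 1052715 + \left(1131744 - 20889\right) \frac{1}{2448445} = 1052715 + 1110855 \cdot \frac{1}{2448445} = 1052715 + \frac{222171}{489689} = \frac{515503177806}{489689}$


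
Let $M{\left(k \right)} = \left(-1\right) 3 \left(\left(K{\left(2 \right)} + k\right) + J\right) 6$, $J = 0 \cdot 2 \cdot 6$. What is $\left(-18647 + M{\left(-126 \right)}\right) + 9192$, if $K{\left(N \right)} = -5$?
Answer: $-7097$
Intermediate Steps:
$J = 0$ ($J = 0 \cdot 6 = 0$)
$M{\left(k \right)} = 90 - 18 k$ ($M{\left(k \right)} = \left(-1\right) 3 \left(\left(-5 + k\right) + 0\right) 6 = - 3 \left(-5 + k\right) 6 = \left(15 - 3 k\right) 6 = 90 - 18 k$)
$\left(-18647 + M{\left(-126 \right)}\right) + 9192 = \left(-18647 + \left(90 - -2268\right)\right) + 9192 = \left(-18647 + \left(90 + 2268\right)\right) + 9192 = \left(-18647 + 2358\right) + 9192 = -16289 + 9192 = -7097$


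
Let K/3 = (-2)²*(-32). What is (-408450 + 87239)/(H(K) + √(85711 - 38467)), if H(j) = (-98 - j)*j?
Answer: 2939723072/1005105311 + 321211*√11811/6030631866 ≈ 2.9306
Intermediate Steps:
K = -384 (K = 3*((-2)²*(-32)) = 3*(4*(-32)) = 3*(-128) = -384)
H(j) = j*(-98 - j)
(-408450 + 87239)/(H(K) + √(85711 - 38467)) = (-408450 + 87239)/(-1*(-384)*(98 - 384) + √(85711 - 38467)) = -321211/(-1*(-384)*(-286) + √47244) = -321211/(-109824 + 2*√11811)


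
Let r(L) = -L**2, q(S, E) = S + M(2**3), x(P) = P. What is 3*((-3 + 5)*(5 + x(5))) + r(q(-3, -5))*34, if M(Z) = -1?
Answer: -484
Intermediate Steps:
q(S, E) = -1 + S (q(S, E) = S - 1 = -1 + S)
3*((-3 + 5)*(5 + x(5))) + r(q(-3, -5))*34 = 3*((-3 + 5)*(5 + 5)) - (-1 - 3)**2*34 = 3*(2*10) - 1*(-4)**2*34 = 3*20 - 1*16*34 = 60 - 16*34 = 60 - 544 = -484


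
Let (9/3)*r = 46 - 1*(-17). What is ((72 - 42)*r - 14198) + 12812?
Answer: -756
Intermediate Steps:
r = 21 (r = (46 - 1*(-17))/3 = (46 + 17)/3 = (⅓)*63 = 21)
((72 - 42)*r - 14198) + 12812 = ((72 - 42)*21 - 14198) + 12812 = (30*21 - 14198) + 12812 = (630 - 14198) + 12812 = -13568 + 12812 = -756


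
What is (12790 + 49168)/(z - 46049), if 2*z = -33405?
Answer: -123916/125503 ≈ -0.98736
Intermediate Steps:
z = -33405/2 (z = (½)*(-33405) = -33405/2 ≈ -16703.)
(12790 + 49168)/(z - 46049) = (12790 + 49168)/(-33405/2 - 46049) = 61958/(-125503/2) = 61958*(-2/125503) = -123916/125503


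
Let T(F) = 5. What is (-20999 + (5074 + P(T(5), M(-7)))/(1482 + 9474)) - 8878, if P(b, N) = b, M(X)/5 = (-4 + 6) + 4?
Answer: -109109111/3652 ≈ -29877.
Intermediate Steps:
M(X) = 30 (M(X) = 5*((-4 + 6) + 4) = 5*(2 + 4) = 5*6 = 30)
(-20999 + (5074 + P(T(5), M(-7)))/(1482 + 9474)) - 8878 = (-20999 + (5074 + 5)/(1482 + 9474)) - 8878 = (-20999 + 5079/10956) - 8878 = (-20999 + 5079*(1/10956)) - 8878 = (-20999 + 1693/3652) - 8878 = -76686655/3652 - 8878 = -109109111/3652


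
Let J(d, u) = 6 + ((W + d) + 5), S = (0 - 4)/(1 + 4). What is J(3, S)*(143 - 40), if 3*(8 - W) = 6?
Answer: 2060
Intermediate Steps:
W = 6 (W = 8 - ⅓*6 = 8 - 2 = 6)
S = -⅘ (S = -4/5 = -4*⅕ = -⅘ ≈ -0.80000)
J(d, u) = 17 + d (J(d, u) = 6 + ((6 + d) + 5) = 6 + (11 + d) = 17 + d)
J(3, S)*(143 - 40) = (17 + 3)*(143 - 40) = 20*103 = 2060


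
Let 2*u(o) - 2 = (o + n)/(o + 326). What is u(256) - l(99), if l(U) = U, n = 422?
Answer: -18899/194 ≈ -97.417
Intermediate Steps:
u(o) = 1 + (422 + o)/(2*(326 + o)) (u(o) = 1 + ((o + 422)/(o + 326))/2 = 1 + ((422 + o)/(326 + o))/2 = 1 + (422 + o)/(2*(326 + o)))
u(256) - l(99) = 3*(358 + 256)/(2*(326 + 256)) - 1*99 = (3/2)*614/582 - 99 = (3/2)*(1/582)*614 - 99 = 307/194 - 99 = -18899/194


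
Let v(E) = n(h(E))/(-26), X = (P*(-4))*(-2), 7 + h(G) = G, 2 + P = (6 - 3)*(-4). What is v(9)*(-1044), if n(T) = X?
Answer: -58464/13 ≈ -4497.2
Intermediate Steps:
P = -14 (P = -2 + (6 - 3)*(-4) = -2 + 3*(-4) = -2 - 12 = -14)
h(G) = -7 + G
X = -112 (X = -14*(-4)*(-2) = 56*(-2) = -112)
n(T) = -112
v(E) = 56/13 (v(E) = -112/(-26) = -112*(-1/26) = 56/13)
v(9)*(-1044) = (56/13)*(-1044) = -58464/13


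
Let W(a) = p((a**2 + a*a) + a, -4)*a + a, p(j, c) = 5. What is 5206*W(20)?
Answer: 624720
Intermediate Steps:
W(a) = 6*a (W(a) = 5*a + a = 6*a)
5206*W(20) = 5206*(6*20) = 5206*120 = 624720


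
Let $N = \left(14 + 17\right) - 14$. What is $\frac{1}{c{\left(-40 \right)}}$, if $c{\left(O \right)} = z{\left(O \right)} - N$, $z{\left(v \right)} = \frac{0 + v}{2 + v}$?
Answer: $- \frac{19}{303} \approx -0.062706$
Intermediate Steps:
$z{\left(v \right)} = \frac{v}{2 + v}$
$N = 17$ ($N = 31 - 14 = 17$)
$c{\left(O \right)} = -17 + \frac{O}{2 + O}$ ($c{\left(O \right)} = \frac{O}{2 + O} - 17 = -17 + \frac{O}{2 + O}$)
$\frac{1}{c{\left(-40 \right)}} = \frac{1}{2 \frac{1}{2 - 40} \left(-17 - -320\right)} = \frac{1}{2 \frac{1}{-38} \left(-17 + 320\right)} = \frac{1}{2 \left(- \frac{1}{38}\right) 303} = \frac{1}{- \frac{303}{19}} = - \frac{19}{303}$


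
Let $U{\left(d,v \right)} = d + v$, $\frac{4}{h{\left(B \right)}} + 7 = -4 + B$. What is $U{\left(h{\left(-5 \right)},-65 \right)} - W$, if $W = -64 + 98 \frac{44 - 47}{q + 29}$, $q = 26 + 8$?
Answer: $\frac{41}{12} \approx 3.4167$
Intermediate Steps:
$h{\left(B \right)} = \frac{4}{-11 + B}$ ($h{\left(B \right)} = \frac{4}{-7 + \left(-4 + B\right)} = \frac{4}{-11 + B}$)
$q = 34$
$W = - \frac{206}{3}$ ($W = -64 + 98 \frac{44 - 47}{34 + 29} = -64 + 98 \left(- \frac{3}{63}\right) = -64 + 98 \left(\left(-3\right) \frac{1}{63}\right) = -64 + 98 \left(- \frac{1}{21}\right) = -64 - \frac{14}{3} = - \frac{206}{3} \approx -68.667$)
$U{\left(h{\left(-5 \right)},-65 \right)} - W = \left(\frac{4}{-11 - 5} - 65\right) - - \frac{206}{3} = \left(\frac{4}{-16} - 65\right) + \frac{206}{3} = \left(4 \left(- \frac{1}{16}\right) - 65\right) + \frac{206}{3} = \left(- \frac{1}{4} - 65\right) + \frac{206}{3} = - \frac{261}{4} + \frac{206}{3} = \frac{41}{12}$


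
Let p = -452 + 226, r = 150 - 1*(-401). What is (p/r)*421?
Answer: -95146/551 ≈ -172.68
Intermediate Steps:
r = 551 (r = 150 + 401 = 551)
p = -226
(p/r)*421 = -226/551*421 = -95146/551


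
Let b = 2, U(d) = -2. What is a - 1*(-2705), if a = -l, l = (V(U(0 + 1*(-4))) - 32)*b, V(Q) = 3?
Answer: 2763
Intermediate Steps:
l = -58 (l = (3 - 32)*2 = -29*2 = -58)
a = 58 (a = -1*(-58) = 58)
a - 1*(-2705) = 58 - 1*(-2705) = 58 + 2705 = 2763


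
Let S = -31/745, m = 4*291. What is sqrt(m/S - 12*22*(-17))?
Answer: 26*I*sqrt(33387)/31 ≈ 153.25*I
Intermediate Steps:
m = 1164
S = -31/745 (S = -31*1/745 = -31/745 ≈ -0.041611)
sqrt(m/S - 12*22*(-17)) = sqrt(1164/(-31/745) - 12*22*(-17)) = sqrt(1164*(-745/31) - 264*(-17)) = sqrt(-867180/31 + 4488) = sqrt(-728052/31) = 26*I*sqrt(33387)/31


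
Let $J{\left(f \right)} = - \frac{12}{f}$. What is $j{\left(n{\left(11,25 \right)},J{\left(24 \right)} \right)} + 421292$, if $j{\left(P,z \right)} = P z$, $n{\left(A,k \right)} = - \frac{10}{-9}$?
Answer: $\frac{3791623}{9} \approx 4.2129 \cdot 10^{5}$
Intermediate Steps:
$n{\left(A,k \right)} = \frac{10}{9}$ ($n{\left(A,k \right)} = \left(-10\right) \left(- \frac{1}{9}\right) = \frac{10}{9}$)
$j{\left(n{\left(11,25 \right)},J{\left(24 \right)} \right)} + 421292 = \frac{10 \left(- \frac{12}{24}\right)}{9} + 421292 = \frac{10 \left(\left(-12\right) \frac{1}{24}\right)}{9} + 421292 = \frac{10}{9} \left(- \frac{1}{2}\right) + 421292 = - \frac{5}{9} + 421292 = \frac{3791623}{9}$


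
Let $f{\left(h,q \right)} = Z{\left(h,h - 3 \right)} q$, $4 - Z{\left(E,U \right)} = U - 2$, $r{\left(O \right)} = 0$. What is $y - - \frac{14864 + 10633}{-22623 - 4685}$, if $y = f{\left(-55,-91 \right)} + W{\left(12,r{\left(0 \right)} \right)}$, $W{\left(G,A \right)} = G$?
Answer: $- \frac{158739593}{27308} \approx -5812.9$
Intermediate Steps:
$Z{\left(E,U \right)} = 6 - U$ ($Z{\left(E,U \right)} = 4 - \left(U - 2\right) = 4 - \left(-2 + U\right) = 6 - U$)
$f{\left(h,q \right)} = q \left(9 - h\right)$ ($f{\left(h,q \right)} = \left(6 - \left(h - 3\right)\right) q = \left(6 - \left(-3 + h\right)\right) q = \left(9 - h\right) q = q \left(9 - h\right)$)
$y = -5812$ ($y = - 91 \left(9 - -55\right) + 12 = - 91 \left(9 + 55\right) + 12 = \left(-91\right) 64 + 12 = -5824 + 12 = -5812$)
$y - - \frac{14864 + 10633}{-22623 - 4685} = -5812 - - \frac{14864 + 10633}{-22623 - 4685} = -5812 - - \frac{25497}{-27308} = -5812 - - \frac{25497 \left(-1\right)}{27308} = -5812 - \left(-1\right) \left(- \frac{25497}{27308}\right) = -5812 - \frac{25497}{27308} = - \frac{158739593}{27308}$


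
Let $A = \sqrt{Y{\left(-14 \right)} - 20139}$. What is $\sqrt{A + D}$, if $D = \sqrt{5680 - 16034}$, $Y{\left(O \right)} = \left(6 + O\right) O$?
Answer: $\sqrt{i} \sqrt{\sqrt{10354} + \sqrt{20027}} \approx 11.029 + 11.029 i$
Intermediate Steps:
$Y{\left(O \right)} = O \left(6 + O\right)$
$D = i \sqrt{10354}$ ($D = \sqrt{-10354} = i \sqrt{10354} \approx 101.75 i$)
$A = i \sqrt{20027}$ ($A = \sqrt{- 14 \left(6 - 14\right) - 20139} = \sqrt{\left(-14\right) \left(-8\right) - 20139} = \sqrt{112 - 20139} = \sqrt{-20027} = i \sqrt{20027} \approx 141.52 i$)
$\sqrt{A + D} = \sqrt{i \sqrt{20027} + i \sqrt{10354}} = \sqrt{i \sqrt{10354} + i \sqrt{20027}}$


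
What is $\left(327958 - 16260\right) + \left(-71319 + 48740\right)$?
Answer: $289119$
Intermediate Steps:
$\left(327958 - 16260\right) + \left(-71319 + 48740\right) = 311698 - 22579 = 289119$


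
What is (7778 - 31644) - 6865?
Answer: -30731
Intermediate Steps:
(7778 - 31644) - 6865 = -23866 - 6865 = -30731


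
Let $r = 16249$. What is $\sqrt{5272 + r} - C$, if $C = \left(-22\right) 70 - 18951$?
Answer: $20491 + \sqrt{21521} \approx 20638.0$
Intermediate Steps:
$C = -20491$ ($C = -1540 - 18951 = -20491$)
$\sqrt{5272 + r} - C = \sqrt{5272 + 16249} - -20491 = \sqrt{21521} + 20491 = 20491 + \sqrt{21521}$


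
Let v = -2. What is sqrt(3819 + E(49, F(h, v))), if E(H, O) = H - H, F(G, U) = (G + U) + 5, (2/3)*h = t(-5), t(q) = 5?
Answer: sqrt(3819) ≈ 61.798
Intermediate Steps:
h = 15/2 (h = (3/2)*5 = 15/2 ≈ 7.5000)
F(G, U) = 5 + G + U
E(H, O) = 0
sqrt(3819 + E(49, F(h, v))) = sqrt(3819 + 0) = sqrt(3819)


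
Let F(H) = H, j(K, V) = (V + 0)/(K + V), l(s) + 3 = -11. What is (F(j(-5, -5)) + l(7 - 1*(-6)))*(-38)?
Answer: 513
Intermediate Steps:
l(s) = -14 (l(s) = -3 - 11 = -14)
j(K, V) = V/(K + V)
(F(j(-5, -5)) + l(7 - 1*(-6)))*(-38) = (-5/(-5 - 5) - 14)*(-38) = (-5/(-10) - 14)*(-38) = (-5*(-1/10) - 14)*(-38) = (1/2 - 14)*(-38) = -27/2*(-38) = 513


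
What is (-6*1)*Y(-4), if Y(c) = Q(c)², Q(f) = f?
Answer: -96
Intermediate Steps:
Y(c) = c²
(-6*1)*Y(-4) = -6*1*(-4)² = -6*16 = -96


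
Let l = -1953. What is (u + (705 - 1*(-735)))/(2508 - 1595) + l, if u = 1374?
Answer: -1780275/913 ≈ -1949.9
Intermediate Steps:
(u + (705 - 1*(-735)))/(2508 - 1595) + l = (1374 + (705 - 1*(-735)))/(2508 - 1595) - 1953 = (1374 + (705 + 735))/913 - 1953 = (1374 + 1440)*(1/913) - 1953 = 2814*(1/913) - 1953 = 2814/913 - 1953 = -1780275/913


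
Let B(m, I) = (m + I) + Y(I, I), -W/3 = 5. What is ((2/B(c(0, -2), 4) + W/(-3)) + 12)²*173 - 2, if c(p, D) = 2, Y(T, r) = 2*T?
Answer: 2491102/49 ≈ 50839.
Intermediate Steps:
W = -15 (W = -3*5 = -15)
B(m, I) = m + 3*I (B(m, I) = (m + I) + 2*I = (I + m) + 2*I = m + 3*I)
((2/B(c(0, -2), 4) + W/(-3)) + 12)²*173 - 2 = ((2/(2 + 3*4) - 15/(-3)) + 12)²*173 - 2 = ((2/(2 + 12) - 15*(-⅓)) + 12)²*173 - 2 = ((2/14 + 5) + 12)²*173 - 2 = ((2*(1/14) + 5) + 12)²*173 - 2 = ((⅐ + 5) + 12)²*173 - 2 = (36/7 + 12)²*173 - 2 = (120/7)²*173 - 2 = (14400/49)*173 - 2 = 2491200/49 - 2 = 2491102/49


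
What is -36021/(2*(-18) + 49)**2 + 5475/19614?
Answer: -235196873/1104922 ≈ -212.86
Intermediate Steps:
-36021/(2*(-18) + 49)**2 + 5475/19614 = -36021/(-36 + 49)**2 + 5475*(1/19614) = -36021/(13**2) + 1825/6538 = -36021/169 + 1825/6538 = -235196873/1104922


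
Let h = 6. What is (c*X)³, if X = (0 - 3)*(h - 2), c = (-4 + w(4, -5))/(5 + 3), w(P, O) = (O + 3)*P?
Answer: 5832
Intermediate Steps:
w(P, O) = P*(3 + O) (w(P, O) = (3 + O)*P = P*(3 + O))
c = -3/2 (c = (-4 + 4*(3 - 5))/(5 + 3) = (-4 + 4*(-2))/8 = (-4 - 8)*(⅛) = -12*⅛ = -3/2 ≈ -1.5000)
X = -12 (X = (0 - 3)*(6 - 2) = -3*4 = -12)
(c*X)³ = (-3/2*(-12))³ = 18³ = 5832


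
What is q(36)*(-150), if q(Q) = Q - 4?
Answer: -4800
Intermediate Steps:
q(Q) = -4 + Q
q(36)*(-150) = (-4 + 36)*(-150) = 32*(-150) = -4800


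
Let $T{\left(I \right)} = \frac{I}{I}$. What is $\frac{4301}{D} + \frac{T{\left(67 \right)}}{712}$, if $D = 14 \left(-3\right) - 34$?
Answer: $- \frac{765559}{13528} \approx -56.591$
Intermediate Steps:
$T{\left(I \right)} = 1$
$D = -76$ ($D = -42 - 34 = -76$)
$\frac{4301}{D} + \frac{T{\left(67 \right)}}{712} = \frac{4301}{-76} + 1 \cdot \frac{1}{712} = 4301 \left(- \frac{1}{76}\right) + 1 \cdot \frac{1}{712} = - \frac{4301}{76} + \frac{1}{712} = - \frac{765559}{13528}$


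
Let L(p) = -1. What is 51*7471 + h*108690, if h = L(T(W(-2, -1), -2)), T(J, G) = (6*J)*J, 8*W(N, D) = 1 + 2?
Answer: 272331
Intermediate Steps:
W(N, D) = 3/8 (W(N, D) = (1 + 2)/8 = (⅛)*3 = 3/8)
T(J, G) = 6*J²
h = -1
51*7471 + h*108690 = 51*7471 - 1*108690 = 381021 - 108690 = 272331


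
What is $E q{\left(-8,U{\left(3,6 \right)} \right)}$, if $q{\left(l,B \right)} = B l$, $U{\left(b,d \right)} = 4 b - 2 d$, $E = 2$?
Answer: $0$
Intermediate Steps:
$U{\left(b,d \right)} = - 2 d + 4 b$
$E q{\left(-8,U{\left(3,6 \right)} \right)} = 2 \left(\left(-2\right) 6 + 4 \cdot 3\right) \left(-8\right) = 2 \left(-12 + 12\right) \left(-8\right) = 2 \cdot 0 \left(-8\right) = 2 \cdot 0 = 0$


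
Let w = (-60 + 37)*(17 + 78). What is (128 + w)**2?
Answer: 4231249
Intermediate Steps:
w = -2185 (w = -23*95 = -2185)
(128 + w)**2 = (128 - 2185)**2 = (-2057)**2 = 4231249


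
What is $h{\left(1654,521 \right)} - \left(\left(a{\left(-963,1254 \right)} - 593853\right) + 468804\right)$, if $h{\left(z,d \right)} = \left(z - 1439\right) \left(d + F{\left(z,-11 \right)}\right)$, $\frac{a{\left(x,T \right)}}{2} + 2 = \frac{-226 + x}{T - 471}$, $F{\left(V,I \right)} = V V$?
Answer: $\frac{15887232298}{27} \approx 5.8842 \cdot 10^{8}$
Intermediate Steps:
$F{\left(V,I \right)} = V^{2}$
$a{\left(x,T \right)} = -4 + \frac{2 \left(-226 + x\right)}{-471 + T}$ ($a{\left(x,T \right)} = -4 + 2 \frac{-226 + x}{T - 471} = -4 + 2 \frac{-226 + x}{-471 + T} = -4 + \frac{2 \left(-226 + x\right)}{-471 + T}$)
$h{\left(z,d \right)} = \left(-1439 + z\right) \left(d + z^{2}\right)$ ($h{\left(z,d \right)} = \left(z - 1439\right) \left(d + z^{2}\right) = \left(-1439 + z\right) \left(d + z^{2}\right)$)
$h{\left(1654,521 \right)} - \left(\left(a{\left(-963,1254 \right)} - 593853\right) + 468804\right) = \left(1654^{3} - 749719 - 1439 \cdot 1654^{2} + 521 \cdot 1654\right) - \left(\left(\frac{2 \left(716 - 963 - 2508\right)}{-471 + 1254} - 593853\right) + 468804\right) = \left(4524874264 - 749719 - 3936695324 + 861734\right) - \left(\left(\frac{2 \left(716 - 963 - 2508\right)}{783} - 593853\right) + 468804\right) = \left(4524874264 - 749719 - 3936695324 + 861734\right) - \left(\left(2 \cdot \frac{1}{783} \left(-2755\right) - 593853\right) + 468804\right) = 588290955 - \left(\left(- \frac{190}{27} - 593853\right) + 468804\right) = 588290955 - \left(- \frac{16034221}{27} + 468804\right) = 588290955 - - \frac{3376513}{27} = 588290955 + \frac{3376513}{27} = \frac{15887232298}{27}$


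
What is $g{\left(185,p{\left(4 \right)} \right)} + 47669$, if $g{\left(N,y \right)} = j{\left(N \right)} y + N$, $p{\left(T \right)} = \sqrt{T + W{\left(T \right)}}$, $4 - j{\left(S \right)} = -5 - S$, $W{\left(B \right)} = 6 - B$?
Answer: $47854 + 194 \sqrt{6} \approx 48329.0$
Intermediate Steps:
$j{\left(S \right)} = 9 + S$ ($j{\left(S \right)} = 4 - \left(-5 - S\right) = 4 + \left(5 + S\right) = 9 + S$)
$p{\left(T \right)} = \sqrt{6}$ ($p{\left(T \right)} = \sqrt{T - \left(-6 + T\right)} = \sqrt{6}$)
$g{\left(N,y \right)} = N + y \left(9 + N\right)$ ($g{\left(N,y \right)} = \left(9 + N\right) y + N = y \left(9 + N\right) + N = N + y \left(9 + N\right)$)
$g{\left(185,p{\left(4 \right)} \right)} + 47669 = \left(185 + \sqrt{6} \left(9 + 185\right)\right) + 47669 = \left(185 + \sqrt{6} \cdot 194\right) + 47669 = \left(185 + 194 \sqrt{6}\right) + 47669 = 47854 + 194 \sqrt{6}$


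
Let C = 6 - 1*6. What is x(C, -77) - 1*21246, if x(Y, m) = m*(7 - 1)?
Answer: -21708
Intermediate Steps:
C = 0 (C = 6 - 6 = 0)
x(Y, m) = 6*m (x(Y, m) = m*6 = 6*m)
x(C, -77) - 1*21246 = 6*(-77) - 1*21246 = -462 - 21246 = -21708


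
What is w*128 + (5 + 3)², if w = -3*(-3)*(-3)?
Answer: -3392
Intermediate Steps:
w = -27 (w = 9*(-3) = -27)
w*128 + (5 + 3)² = -27*128 + (5 + 3)² = -3456 + 8² = -3456 + 64 = -3392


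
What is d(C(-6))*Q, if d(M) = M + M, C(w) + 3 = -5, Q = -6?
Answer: 96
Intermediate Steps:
C(w) = -8 (C(w) = -3 - 5 = -8)
d(M) = 2*M
d(C(-6))*Q = (2*(-8))*(-6) = -16*(-6) = 96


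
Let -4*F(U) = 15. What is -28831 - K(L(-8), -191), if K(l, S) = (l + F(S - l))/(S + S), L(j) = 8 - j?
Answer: -44053719/1528 ≈ -28831.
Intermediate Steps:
F(U) = -15/4 (F(U) = -¼*15 = -15/4)
K(l, S) = (-15/4 + l)/(2*S) (K(l, S) = (l - 15/4)/(S + S) = (-15/4 + l)/((2*S)) = (-15/4 + l)*(1/(2*S)) = (-15/4 + l)/(2*S))
-28831 - K(L(-8), -191) = -28831 - (-15 + 4*(8 - 1*(-8)))/(8*(-191)) = -28831 - (-1)*(-15 + 4*(8 + 8))/(8*191) = -28831 - (-1)*(-15 + 4*16)/(8*191) = -28831 - (-1)*(-15 + 64)/(8*191) = -28831 - (-1)*49/(8*191) = -28831 - 1*(-49/1528) = -28831 + 49/1528 = -44053719/1528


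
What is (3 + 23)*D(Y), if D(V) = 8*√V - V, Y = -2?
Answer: 52 + 208*I*√2 ≈ 52.0 + 294.16*I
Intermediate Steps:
D(V) = -V + 8*√V
(3 + 23)*D(Y) = (3 + 23)*(-1*(-2) + 8*√(-2)) = 26*(2 + 8*(I*√2)) = 26*(2 + 8*I*√2) = 52 + 208*I*√2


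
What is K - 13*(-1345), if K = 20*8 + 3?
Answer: 17648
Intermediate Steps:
K = 163 (K = 160 + 3 = 163)
K - 13*(-1345) = 163 - 13*(-1345) = 163 + 17485 = 17648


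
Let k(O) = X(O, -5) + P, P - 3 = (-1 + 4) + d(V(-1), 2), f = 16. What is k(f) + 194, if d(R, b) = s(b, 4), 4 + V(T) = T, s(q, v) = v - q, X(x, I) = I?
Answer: 197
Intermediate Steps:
V(T) = -4 + T
d(R, b) = 4 - b
P = 8 (P = 3 + ((-1 + 4) + (4 - 1*2)) = 3 + (3 + (4 - 2)) = 3 + (3 + 2) = 3 + 5 = 8)
k(O) = 3 (k(O) = -5 + 8 = 3)
k(f) + 194 = 3 + 194 = 197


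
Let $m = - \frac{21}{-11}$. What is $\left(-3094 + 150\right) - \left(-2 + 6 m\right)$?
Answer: $- \frac{32488}{11} \approx -2953.5$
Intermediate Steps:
$m = \frac{21}{11}$ ($m = \left(-21\right) \left(- \frac{1}{11}\right) = \frac{21}{11} \approx 1.9091$)
$\left(-3094 + 150\right) - \left(-2 + 6 m\right) = \left(-3094 + 150\right) + \left(\left(-6\right) \frac{21}{11} + 2\right) = -2944 + \left(- \frac{126}{11} + 2\right) = -2944 - \frac{104}{11} = - \frac{32488}{11}$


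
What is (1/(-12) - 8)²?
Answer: 9409/144 ≈ 65.340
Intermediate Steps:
(1/(-12) - 8)² = (-1/12 - 8)² = (-97/12)² = 9409/144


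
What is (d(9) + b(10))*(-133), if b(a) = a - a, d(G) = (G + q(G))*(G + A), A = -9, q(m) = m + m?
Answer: 0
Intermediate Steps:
q(m) = 2*m
d(G) = 3*G*(-9 + G) (d(G) = (G + 2*G)*(G - 9) = (3*G)*(-9 + G) = 3*G*(-9 + G))
b(a) = 0
(d(9) + b(10))*(-133) = (3*9*(-9 + 9) + 0)*(-133) = (3*9*0 + 0)*(-133) = (0 + 0)*(-133) = 0*(-133) = 0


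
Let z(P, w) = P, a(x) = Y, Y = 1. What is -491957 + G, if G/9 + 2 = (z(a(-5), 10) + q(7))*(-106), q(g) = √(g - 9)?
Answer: -492929 - 954*I*√2 ≈ -4.9293e+5 - 1349.2*I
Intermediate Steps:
a(x) = 1
q(g) = √(-9 + g)
G = -972 - 954*I*√2 (G = -18 + 9*((1 + √(-9 + 7))*(-106)) = -18 + 9*((1 + √(-2))*(-106)) = -18 + 9*((1 + I*√2)*(-106)) = -18 + 9*(-106 - 106*I*√2) = -18 + (-954 - 954*I*√2) = -972 - 954*I*√2 ≈ -972.0 - 1349.2*I)
-491957 + G = -491957 + (-972 - 954*I*√2) = -492929 - 954*I*√2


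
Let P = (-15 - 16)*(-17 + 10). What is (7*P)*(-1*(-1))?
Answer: 1519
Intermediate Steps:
P = 217 (P = -31*(-7) = 217)
(7*P)*(-1*(-1)) = (7*217)*(-1*(-1)) = 1519*1 = 1519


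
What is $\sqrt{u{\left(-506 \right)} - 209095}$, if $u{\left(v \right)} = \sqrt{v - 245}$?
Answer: $\sqrt{-209095 + i \sqrt{751}} \approx 0.03 + 457.27 i$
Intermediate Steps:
$u{\left(v \right)} = \sqrt{-245 + v}$
$\sqrt{u{\left(-506 \right)} - 209095} = \sqrt{\sqrt{-245 - 506} - 209095} = \sqrt{\sqrt{-751} - 209095} = \sqrt{i \sqrt{751} - 209095} = \sqrt{-209095 + i \sqrt{751}}$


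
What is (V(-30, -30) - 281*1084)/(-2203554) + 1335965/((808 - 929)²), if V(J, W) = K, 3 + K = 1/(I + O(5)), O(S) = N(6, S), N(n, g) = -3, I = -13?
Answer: 15724430781931/172065248608 ≈ 91.386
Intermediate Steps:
O(S) = -3
K = -49/16 (K = -3 + 1/(-13 - 3) = -3 + 1/(-16) = -3 - 1/16 = -49/16 ≈ -3.0625)
V(J, W) = -49/16
(V(-30, -30) - 281*1084)/(-2203554) + 1335965/((808 - 929)²) = (-49/16 - 281*1084)/(-2203554) + 1335965/((808 - 929)²) = (-49/16 - 304604)*(-1/2203554) + 1335965/((-121)²) = -4873713/16*(-1/2203554) + 1335965/14641 = 1624571/11752288 + 1335965*(1/14641) = 1624571/11752288 + 1335965/14641 = 15724430781931/172065248608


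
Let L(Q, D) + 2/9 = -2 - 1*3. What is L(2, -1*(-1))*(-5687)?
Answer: 267289/9 ≈ 29699.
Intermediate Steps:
L(Q, D) = -47/9 (L(Q, D) = -2/9 + (-2 - 1*3) = -2/9 + (-2 - 3) = -2/9 - 5 = -47/9)
L(2, -1*(-1))*(-5687) = -47/9*(-5687) = 267289/9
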